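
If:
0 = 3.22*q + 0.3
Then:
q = -0.09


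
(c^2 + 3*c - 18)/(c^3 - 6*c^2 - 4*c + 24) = (c^2 + 3*c - 18)/(c^3 - 6*c^2 - 4*c + 24)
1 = 1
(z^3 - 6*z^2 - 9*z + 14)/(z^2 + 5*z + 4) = (z^3 - 6*z^2 - 9*z + 14)/(z^2 + 5*z + 4)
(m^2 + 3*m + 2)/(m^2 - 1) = (m + 2)/(m - 1)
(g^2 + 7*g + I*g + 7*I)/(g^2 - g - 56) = (g + I)/(g - 8)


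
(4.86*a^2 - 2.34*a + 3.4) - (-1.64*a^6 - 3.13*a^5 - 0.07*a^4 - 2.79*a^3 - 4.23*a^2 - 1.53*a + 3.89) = 1.64*a^6 + 3.13*a^5 + 0.07*a^4 + 2.79*a^3 + 9.09*a^2 - 0.81*a - 0.49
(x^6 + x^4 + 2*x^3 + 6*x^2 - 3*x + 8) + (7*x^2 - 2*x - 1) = x^6 + x^4 + 2*x^3 + 13*x^2 - 5*x + 7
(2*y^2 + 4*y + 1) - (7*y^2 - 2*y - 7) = -5*y^2 + 6*y + 8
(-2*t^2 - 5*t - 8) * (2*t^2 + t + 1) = -4*t^4 - 12*t^3 - 23*t^2 - 13*t - 8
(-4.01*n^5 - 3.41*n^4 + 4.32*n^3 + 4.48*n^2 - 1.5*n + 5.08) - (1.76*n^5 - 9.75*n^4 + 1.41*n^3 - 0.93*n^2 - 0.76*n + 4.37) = -5.77*n^5 + 6.34*n^4 + 2.91*n^3 + 5.41*n^2 - 0.74*n + 0.71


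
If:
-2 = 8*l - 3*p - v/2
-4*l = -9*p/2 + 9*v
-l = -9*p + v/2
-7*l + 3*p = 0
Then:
No Solution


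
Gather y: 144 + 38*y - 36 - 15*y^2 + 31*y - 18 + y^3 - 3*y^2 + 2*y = y^3 - 18*y^2 + 71*y + 90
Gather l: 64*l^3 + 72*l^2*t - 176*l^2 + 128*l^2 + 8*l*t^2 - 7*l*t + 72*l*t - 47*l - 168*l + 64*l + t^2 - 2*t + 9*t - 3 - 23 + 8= 64*l^3 + l^2*(72*t - 48) + l*(8*t^2 + 65*t - 151) + t^2 + 7*t - 18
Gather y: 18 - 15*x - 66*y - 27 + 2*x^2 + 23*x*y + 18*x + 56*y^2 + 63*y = 2*x^2 + 3*x + 56*y^2 + y*(23*x - 3) - 9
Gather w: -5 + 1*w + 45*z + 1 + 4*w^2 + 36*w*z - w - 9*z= 4*w^2 + 36*w*z + 36*z - 4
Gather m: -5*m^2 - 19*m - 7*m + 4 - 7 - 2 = -5*m^2 - 26*m - 5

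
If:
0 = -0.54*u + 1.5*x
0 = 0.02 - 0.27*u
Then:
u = 0.07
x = 0.03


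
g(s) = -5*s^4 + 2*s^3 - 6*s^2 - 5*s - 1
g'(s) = -20*s^3 + 6*s^2 - 12*s - 5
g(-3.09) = -557.68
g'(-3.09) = 679.44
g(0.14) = -1.81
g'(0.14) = -6.62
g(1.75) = -64.30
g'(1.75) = -114.81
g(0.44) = -4.38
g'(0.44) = -10.82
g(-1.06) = -11.14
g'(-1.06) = 38.28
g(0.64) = -6.97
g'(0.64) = -15.47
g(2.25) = -147.99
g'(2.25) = -229.44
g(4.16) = -1479.07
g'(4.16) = -1390.91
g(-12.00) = -107941.00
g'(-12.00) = 35563.00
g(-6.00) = -7099.00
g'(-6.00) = 4603.00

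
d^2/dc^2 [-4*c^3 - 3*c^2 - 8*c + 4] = -24*c - 6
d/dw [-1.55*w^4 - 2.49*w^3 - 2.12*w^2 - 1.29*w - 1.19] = -6.2*w^3 - 7.47*w^2 - 4.24*w - 1.29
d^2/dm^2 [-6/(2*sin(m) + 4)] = 3*(sin(m)^2 - 2*sin(m) - 2)/(sin(m) + 2)^3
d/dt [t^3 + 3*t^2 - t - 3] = 3*t^2 + 6*t - 1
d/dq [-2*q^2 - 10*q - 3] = -4*q - 10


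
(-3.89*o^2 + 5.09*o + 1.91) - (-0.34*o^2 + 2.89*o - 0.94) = -3.55*o^2 + 2.2*o + 2.85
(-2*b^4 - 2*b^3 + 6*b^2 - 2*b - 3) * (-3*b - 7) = 6*b^5 + 20*b^4 - 4*b^3 - 36*b^2 + 23*b + 21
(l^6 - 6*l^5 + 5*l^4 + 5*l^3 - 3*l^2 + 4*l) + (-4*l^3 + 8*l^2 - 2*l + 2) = l^6 - 6*l^5 + 5*l^4 + l^3 + 5*l^2 + 2*l + 2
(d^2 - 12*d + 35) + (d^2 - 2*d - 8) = 2*d^2 - 14*d + 27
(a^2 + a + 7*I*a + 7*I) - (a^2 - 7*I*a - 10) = a + 14*I*a + 10 + 7*I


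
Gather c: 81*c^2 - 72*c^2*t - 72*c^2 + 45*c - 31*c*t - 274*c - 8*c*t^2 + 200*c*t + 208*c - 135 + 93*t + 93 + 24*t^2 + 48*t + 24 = c^2*(9 - 72*t) + c*(-8*t^2 + 169*t - 21) + 24*t^2 + 141*t - 18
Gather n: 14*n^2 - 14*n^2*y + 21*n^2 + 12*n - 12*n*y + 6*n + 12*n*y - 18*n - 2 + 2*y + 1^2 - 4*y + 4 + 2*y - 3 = n^2*(35 - 14*y)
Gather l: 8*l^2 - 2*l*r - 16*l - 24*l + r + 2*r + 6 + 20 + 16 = 8*l^2 + l*(-2*r - 40) + 3*r + 42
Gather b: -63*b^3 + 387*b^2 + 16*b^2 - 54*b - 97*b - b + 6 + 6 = -63*b^3 + 403*b^2 - 152*b + 12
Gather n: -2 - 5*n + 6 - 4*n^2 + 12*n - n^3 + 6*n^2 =-n^3 + 2*n^2 + 7*n + 4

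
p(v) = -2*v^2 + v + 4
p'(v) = 1 - 4*v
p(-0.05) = 3.94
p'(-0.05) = 1.20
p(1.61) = 0.43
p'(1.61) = -5.44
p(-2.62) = -12.35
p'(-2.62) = 11.48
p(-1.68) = -3.32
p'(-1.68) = 7.72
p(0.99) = 3.03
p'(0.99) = -2.96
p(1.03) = 2.91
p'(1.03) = -3.12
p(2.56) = -6.55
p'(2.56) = -9.24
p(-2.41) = -10.03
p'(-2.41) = 10.64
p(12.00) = -272.00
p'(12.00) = -47.00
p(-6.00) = -74.00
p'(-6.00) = 25.00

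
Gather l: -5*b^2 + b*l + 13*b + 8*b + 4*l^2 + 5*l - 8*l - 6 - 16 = -5*b^2 + 21*b + 4*l^2 + l*(b - 3) - 22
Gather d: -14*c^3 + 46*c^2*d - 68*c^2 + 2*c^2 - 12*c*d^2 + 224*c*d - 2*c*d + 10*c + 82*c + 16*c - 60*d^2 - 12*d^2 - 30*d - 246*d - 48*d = -14*c^3 - 66*c^2 + 108*c + d^2*(-12*c - 72) + d*(46*c^2 + 222*c - 324)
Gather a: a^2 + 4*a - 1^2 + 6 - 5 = a^2 + 4*a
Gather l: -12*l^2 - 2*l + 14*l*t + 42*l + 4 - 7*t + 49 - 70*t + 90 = -12*l^2 + l*(14*t + 40) - 77*t + 143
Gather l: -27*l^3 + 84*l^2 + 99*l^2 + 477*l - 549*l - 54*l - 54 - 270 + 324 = -27*l^3 + 183*l^2 - 126*l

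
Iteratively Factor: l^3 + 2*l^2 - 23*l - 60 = (l + 4)*(l^2 - 2*l - 15) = (l + 3)*(l + 4)*(l - 5)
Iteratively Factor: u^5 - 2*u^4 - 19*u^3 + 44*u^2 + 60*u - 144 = (u + 4)*(u^4 - 6*u^3 + 5*u^2 + 24*u - 36) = (u - 3)*(u + 4)*(u^3 - 3*u^2 - 4*u + 12) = (u - 3)*(u - 2)*(u + 4)*(u^2 - u - 6) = (u - 3)^2*(u - 2)*(u + 4)*(u + 2)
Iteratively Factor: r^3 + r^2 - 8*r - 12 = (r - 3)*(r^2 + 4*r + 4) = (r - 3)*(r + 2)*(r + 2)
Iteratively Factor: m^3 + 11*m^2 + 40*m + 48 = (m + 3)*(m^2 + 8*m + 16) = (m + 3)*(m + 4)*(m + 4)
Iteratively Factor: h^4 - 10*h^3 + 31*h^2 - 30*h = (h - 3)*(h^3 - 7*h^2 + 10*h) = (h - 3)*(h - 2)*(h^2 - 5*h) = (h - 5)*(h - 3)*(h - 2)*(h)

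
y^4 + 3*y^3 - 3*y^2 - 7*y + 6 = (y - 1)^2*(y + 2)*(y + 3)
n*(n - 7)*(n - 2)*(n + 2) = n^4 - 7*n^3 - 4*n^2 + 28*n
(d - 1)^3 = d^3 - 3*d^2 + 3*d - 1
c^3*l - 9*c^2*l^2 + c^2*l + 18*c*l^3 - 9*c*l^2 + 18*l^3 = (c - 6*l)*(c - 3*l)*(c*l + l)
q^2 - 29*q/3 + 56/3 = (q - 7)*(q - 8/3)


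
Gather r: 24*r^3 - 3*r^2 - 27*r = 24*r^3 - 3*r^2 - 27*r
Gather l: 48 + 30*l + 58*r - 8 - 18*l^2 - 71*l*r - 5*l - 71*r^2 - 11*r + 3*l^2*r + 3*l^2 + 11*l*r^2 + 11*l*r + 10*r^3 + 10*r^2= l^2*(3*r - 15) + l*(11*r^2 - 60*r + 25) + 10*r^3 - 61*r^2 + 47*r + 40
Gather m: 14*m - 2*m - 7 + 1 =12*m - 6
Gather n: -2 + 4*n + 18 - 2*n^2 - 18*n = -2*n^2 - 14*n + 16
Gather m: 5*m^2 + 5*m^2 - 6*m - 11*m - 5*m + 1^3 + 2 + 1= 10*m^2 - 22*m + 4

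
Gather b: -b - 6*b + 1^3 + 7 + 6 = 14 - 7*b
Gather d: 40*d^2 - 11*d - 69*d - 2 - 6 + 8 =40*d^2 - 80*d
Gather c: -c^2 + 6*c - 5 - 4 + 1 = -c^2 + 6*c - 8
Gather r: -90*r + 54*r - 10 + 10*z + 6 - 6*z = -36*r + 4*z - 4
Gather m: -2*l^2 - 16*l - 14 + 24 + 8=-2*l^2 - 16*l + 18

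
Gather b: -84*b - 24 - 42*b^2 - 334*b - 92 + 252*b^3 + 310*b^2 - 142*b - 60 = 252*b^3 + 268*b^2 - 560*b - 176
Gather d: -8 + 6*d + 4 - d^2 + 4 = -d^2 + 6*d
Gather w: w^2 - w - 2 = w^2 - w - 2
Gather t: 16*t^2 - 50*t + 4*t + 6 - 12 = 16*t^2 - 46*t - 6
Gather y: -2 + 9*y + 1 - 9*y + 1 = 0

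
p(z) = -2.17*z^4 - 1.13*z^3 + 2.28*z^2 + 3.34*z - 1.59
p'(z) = -8.68*z^3 - 3.39*z^2 + 4.56*z + 3.34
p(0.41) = 0.02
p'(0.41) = 4.04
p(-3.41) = -235.07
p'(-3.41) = 292.55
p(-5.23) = -1418.59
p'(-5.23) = 1128.49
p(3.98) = -567.91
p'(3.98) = -579.44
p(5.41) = -1954.58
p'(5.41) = -1445.60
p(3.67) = -408.14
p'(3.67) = -454.64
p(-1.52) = -9.01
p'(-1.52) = 19.06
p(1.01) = 0.69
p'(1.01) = -4.46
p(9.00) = -14847.99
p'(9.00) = -6557.93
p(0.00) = -1.59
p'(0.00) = 3.34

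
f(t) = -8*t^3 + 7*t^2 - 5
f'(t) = -24*t^2 + 14*t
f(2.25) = -60.69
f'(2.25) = -90.00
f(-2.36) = 139.14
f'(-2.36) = -166.71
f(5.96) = -1450.02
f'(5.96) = -769.08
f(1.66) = -22.31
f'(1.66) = -42.89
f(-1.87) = 71.79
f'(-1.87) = -110.11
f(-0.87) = 5.57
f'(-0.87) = -30.35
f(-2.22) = 117.03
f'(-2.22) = -149.36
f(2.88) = -138.04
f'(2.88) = -158.75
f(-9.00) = 6394.00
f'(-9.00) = -2070.00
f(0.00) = -5.00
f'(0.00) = 0.00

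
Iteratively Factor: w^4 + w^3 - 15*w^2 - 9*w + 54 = (w + 3)*(w^3 - 2*w^2 - 9*w + 18) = (w + 3)^2*(w^2 - 5*w + 6) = (w - 2)*(w + 3)^2*(w - 3)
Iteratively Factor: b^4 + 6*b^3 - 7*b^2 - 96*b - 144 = (b + 3)*(b^3 + 3*b^2 - 16*b - 48) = (b + 3)^2*(b^2 - 16) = (b + 3)^2*(b + 4)*(b - 4)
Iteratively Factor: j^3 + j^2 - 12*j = (j)*(j^2 + j - 12) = j*(j + 4)*(j - 3)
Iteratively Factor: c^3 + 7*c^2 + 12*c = (c + 3)*(c^2 + 4*c) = (c + 3)*(c + 4)*(c)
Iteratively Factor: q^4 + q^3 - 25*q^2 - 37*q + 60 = (q - 5)*(q^3 + 6*q^2 + 5*q - 12) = (q - 5)*(q + 4)*(q^2 + 2*q - 3) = (q - 5)*(q - 1)*(q + 4)*(q + 3)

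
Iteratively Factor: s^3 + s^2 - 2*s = (s)*(s^2 + s - 2) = s*(s - 1)*(s + 2)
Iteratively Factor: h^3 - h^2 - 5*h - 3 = (h + 1)*(h^2 - 2*h - 3) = (h + 1)^2*(h - 3)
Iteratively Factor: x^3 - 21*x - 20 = (x + 1)*(x^2 - x - 20) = (x + 1)*(x + 4)*(x - 5)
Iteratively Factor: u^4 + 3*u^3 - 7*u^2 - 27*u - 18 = (u + 1)*(u^3 + 2*u^2 - 9*u - 18) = (u - 3)*(u + 1)*(u^2 + 5*u + 6) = (u - 3)*(u + 1)*(u + 2)*(u + 3)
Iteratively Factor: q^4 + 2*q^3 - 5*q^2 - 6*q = (q - 2)*(q^3 + 4*q^2 + 3*q) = (q - 2)*(q + 1)*(q^2 + 3*q) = q*(q - 2)*(q + 1)*(q + 3)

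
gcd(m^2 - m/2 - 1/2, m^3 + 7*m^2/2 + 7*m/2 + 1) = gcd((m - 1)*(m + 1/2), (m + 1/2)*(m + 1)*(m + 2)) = m + 1/2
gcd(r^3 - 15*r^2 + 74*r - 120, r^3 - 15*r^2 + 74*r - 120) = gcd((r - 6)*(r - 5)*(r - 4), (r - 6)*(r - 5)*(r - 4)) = r^3 - 15*r^2 + 74*r - 120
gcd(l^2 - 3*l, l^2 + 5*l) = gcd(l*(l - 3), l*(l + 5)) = l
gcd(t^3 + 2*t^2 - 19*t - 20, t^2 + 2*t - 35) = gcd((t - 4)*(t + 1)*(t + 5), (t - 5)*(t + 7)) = 1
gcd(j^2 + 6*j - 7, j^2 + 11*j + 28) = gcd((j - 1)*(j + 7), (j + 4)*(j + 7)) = j + 7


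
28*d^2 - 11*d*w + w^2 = (-7*d + w)*(-4*d + w)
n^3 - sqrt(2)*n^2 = n^2*(n - sqrt(2))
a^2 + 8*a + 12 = (a + 2)*(a + 6)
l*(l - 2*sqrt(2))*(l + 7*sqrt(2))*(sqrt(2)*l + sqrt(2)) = sqrt(2)*l^4 + sqrt(2)*l^3 + 10*l^3 - 28*sqrt(2)*l^2 + 10*l^2 - 28*sqrt(2)*l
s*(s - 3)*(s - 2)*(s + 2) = s^4 - 3*s^3 - 4*s^2 + 12*s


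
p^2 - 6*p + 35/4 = (p - 7/2)*(p - 5/2)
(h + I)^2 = h^2 + 2*I*h - 1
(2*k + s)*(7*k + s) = 14*k^2 + 9*k*s + s^2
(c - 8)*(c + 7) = c^2 - c - 56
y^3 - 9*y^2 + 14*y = y*(y - 7)*(y - 2)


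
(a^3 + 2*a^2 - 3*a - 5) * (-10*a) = -10*a^4 - 20*a^3 + 30*a^2 + 50*a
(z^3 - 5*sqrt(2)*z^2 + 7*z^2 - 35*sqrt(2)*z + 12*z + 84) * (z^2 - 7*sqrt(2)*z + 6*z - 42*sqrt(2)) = z^5 - 12*sqrt(2)*z^4 + 13*z^4 - 156*sqrt(2)*z^3 + 124*z^3 - 588*sqrt(2)*z^2 + 1066*z^2 - 1092*sqrt(2)*z + 3444*z - 3528*sqrt(2)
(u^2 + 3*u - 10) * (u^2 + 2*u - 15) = u^4 + 5*u^3 - 19*u^2 - 65*u + 150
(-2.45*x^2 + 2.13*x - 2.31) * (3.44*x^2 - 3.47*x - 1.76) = -8.428*x^4 + 15.8287*x^3 - 11.0255*x^2 + 4.2669*x + 4.0656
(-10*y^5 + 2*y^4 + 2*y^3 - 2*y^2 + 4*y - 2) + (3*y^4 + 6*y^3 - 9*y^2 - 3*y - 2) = -10*y^5 + 5*y^4 + 8*y^3 - 11*y^2 + y - 4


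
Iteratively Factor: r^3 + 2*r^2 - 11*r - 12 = (r - 3)*(r^2 + 5*r + 4) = (r - 3)*(r + 1)*(r + 4)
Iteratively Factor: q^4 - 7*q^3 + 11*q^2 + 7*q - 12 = (q - 4)*(q^3 - 3*q^2 - q + 3) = (q - 4)*(q - 3)*(q^2 - 1) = (q - 4)*(q - 3)*(q - 1)*(q + 1)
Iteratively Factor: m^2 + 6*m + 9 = (m + 3)*(m + 3)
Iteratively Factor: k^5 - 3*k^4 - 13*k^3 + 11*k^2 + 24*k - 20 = (k + 2)*(k^4 - 5*k^3 - 3*k^2 + 17*k - 10) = (k + 2)^2*(k^3 - 7*k^2 + 11*k - 5) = (k - 5)*(k + 2)^2*(k^2 - 2*k + 1) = (k - 5)*(k - 1)*(k + 2)^2*(k - 1)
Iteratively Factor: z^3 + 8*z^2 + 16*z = (z + 4)*(z^2 + 4*z) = (z + 4)^2*(z)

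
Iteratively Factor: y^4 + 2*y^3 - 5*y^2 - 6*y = (y)*(y^3 + 2*y^2 - 5*y - 6) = y*(y + 1)*(y^2 + y - 6) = y*(y - 2)*(y + 1)*(y + 3)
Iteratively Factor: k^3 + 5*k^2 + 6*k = (k + 2)*(k^2 + 3*k) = k*(k + 2)*(k + 3)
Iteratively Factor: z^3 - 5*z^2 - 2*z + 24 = (z - 4)*(z^2 - z - 6) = (z - 4)*(z + 2)*(z - 3)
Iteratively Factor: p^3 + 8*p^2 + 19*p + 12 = (p + 1)*(p^2 + 7*p + 12) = (p + 1)*(p + 4)*(p + 3)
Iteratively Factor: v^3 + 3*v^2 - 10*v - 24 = (v + 2)*(v^2 + v - 12) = (v + 2)*(v + 4)*(v - 3)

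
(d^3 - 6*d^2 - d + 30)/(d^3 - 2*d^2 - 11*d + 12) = (d^3 - 6*d^2 - d + 30)/(d^3 - 2*d^2 - 11*d + 12)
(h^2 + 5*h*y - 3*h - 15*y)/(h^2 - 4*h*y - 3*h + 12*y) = (-h - 5*y)/(-h + 4*y)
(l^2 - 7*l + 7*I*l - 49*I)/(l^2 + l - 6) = (l^2 + 7*l*(-1 + I) - 49*I)/(l^2 + l - 6)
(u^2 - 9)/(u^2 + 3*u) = (u - 3)/u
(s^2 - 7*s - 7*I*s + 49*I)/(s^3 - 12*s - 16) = (-s^2 + 7*s + 7*I*s - 49*I)/(-s^3 + 12*s + 16)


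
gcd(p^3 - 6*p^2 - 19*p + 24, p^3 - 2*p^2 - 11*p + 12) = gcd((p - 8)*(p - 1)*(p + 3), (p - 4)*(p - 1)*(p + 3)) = p^2 + 2*p - 3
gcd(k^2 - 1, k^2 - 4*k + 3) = k - 1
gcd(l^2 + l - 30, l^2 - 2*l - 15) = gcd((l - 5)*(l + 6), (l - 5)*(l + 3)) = l - 5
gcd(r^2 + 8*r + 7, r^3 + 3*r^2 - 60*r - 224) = r + 7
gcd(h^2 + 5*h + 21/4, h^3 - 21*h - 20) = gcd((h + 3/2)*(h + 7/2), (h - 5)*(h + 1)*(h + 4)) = 1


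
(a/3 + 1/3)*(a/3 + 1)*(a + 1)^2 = a^4/9 + 2*a^3/3 + 4*a^2/3 + 10*a/9 + 1/3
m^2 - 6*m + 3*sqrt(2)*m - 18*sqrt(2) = (m - 6)*(m + 3*sqrt(2))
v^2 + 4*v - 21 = (v - 3)*(v + 7)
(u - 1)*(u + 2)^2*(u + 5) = u^4 + 8*u^3 + 15*u^2 - 4*u - 20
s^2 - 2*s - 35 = (s - 7)*(s + 5)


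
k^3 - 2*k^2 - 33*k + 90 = (k - 5)*(k - 3)*(k + 6)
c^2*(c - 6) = c^3 - 6*c^2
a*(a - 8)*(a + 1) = a^3 - 7*a^2 - 8*a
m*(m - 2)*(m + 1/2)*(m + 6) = m^4 + 9*m^3/2 - 10*m^2 - 6*m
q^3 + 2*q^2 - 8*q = q*(q - 2)*(q + 4)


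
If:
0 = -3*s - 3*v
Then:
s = -v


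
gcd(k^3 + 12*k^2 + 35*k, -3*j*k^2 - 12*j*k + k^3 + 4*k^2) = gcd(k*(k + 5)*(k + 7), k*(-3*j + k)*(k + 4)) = k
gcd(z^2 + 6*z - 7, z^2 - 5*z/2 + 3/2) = z - 1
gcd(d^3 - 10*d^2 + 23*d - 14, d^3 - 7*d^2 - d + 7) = d^2 - 8*d + 7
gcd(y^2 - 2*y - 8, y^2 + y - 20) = y - 4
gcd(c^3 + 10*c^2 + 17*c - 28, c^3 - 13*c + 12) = c^2 + 3*c - 4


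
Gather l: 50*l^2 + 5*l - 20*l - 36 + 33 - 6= 50*l^2 - 15*l - 9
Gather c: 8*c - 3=8*c - 3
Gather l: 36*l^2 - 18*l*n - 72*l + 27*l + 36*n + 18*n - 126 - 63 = 36*l^2 + l*(-18*n - 45) + 54*n - 189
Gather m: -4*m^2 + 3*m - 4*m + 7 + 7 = -4*m^2 - m + 14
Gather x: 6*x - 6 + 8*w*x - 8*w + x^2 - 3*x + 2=-8*w + x^2 + x*(8*w + 3) - 4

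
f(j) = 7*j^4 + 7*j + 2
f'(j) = 28*j^3 + 7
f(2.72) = 404.19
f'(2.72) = 570.46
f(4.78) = 3689.81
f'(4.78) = 3065.03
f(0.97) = 14.99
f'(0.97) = 32.55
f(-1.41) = 19.80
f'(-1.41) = -71.49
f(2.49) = 288.52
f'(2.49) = 439.27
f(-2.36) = 202.62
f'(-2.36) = -361.04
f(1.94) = 114.73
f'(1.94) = 211.44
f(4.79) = 3720.55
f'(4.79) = 3084.26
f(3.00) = 590.00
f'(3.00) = 763.00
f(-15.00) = 354272.00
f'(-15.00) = -94493.00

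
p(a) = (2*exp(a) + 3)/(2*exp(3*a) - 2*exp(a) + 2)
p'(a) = (2*exp(a) + 3)*(-6*exp(3*a) + 2*exp(a))/(2*exp(3*a) - 2*exp(a) + 2)^2 + 2*exp(a)/(2*exp(3*a) - 2*exp(a) + 2)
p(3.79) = 0.00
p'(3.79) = -0.00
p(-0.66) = 3.25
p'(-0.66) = 1.37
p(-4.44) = 1.53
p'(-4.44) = 0.03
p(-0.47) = 3.43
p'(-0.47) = 0.41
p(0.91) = 0.29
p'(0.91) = -0.72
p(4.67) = 0.00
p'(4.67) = -0.00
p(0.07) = 2.22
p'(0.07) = -4.09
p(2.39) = 0.01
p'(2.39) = -0.02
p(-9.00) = 1.50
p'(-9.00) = 0.00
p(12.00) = 0.00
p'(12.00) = 0.00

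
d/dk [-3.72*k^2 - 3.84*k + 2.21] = -7.44*k - 3.84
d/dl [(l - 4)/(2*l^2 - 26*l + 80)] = (l^2 - 13*l - (l - 4)*(2*l - 13) + 40)/(2*(l^2 - 13*l + 40)^2)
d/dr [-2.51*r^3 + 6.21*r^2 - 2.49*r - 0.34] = -7.53*r^2 + 12.42*r - 2.49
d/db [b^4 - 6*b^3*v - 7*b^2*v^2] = 2*b*(2*b^2 - 9*b*v - 7*v^2)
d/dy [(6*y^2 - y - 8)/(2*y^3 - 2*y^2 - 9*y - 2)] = 2*(-6*y^4 + 2*y^3 - 4*y^2 - 28*y - 35)/(4*y^6 - 8*y^5 - 32*y^4 + 28*y^3 + 89*y^2 + 36*y + 4)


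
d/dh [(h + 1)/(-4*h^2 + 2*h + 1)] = (4*h^2 + 8*h - 1)/(16*h^4 - 16*h^3 - 4*h^2 + 4*h + 1)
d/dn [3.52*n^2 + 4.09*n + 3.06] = 7.04*n + 4.09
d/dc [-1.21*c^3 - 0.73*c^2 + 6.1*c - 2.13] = -3.63*c^2 - 1.46*c + 6.1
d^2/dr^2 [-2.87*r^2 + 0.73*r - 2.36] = -5.74000000000000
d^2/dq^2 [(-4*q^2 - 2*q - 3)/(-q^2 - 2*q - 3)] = 6*(-2*q^3 - 9*q^2 + 9)/(q^6 + 6*q^5 + 21*q^4 + 44*q^3 + 63*q^2 + 54*q + 27)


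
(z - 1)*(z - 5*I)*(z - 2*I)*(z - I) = z^4 - z^3 - 8*I*z^3 - 17*z^2 + 8*I*z^2 + 17*z + 10*I*z - 10*I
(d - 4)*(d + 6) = d^2 + 2*d - 24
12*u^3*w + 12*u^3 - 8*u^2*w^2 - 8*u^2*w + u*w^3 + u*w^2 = (-6*u + w)*(-2*u + w)*(u*w + u)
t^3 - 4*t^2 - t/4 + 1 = (t - 4)*(t - 1/2)*(t + 1/2)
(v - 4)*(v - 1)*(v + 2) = v^3 - 3*v^2 - 6*v + 8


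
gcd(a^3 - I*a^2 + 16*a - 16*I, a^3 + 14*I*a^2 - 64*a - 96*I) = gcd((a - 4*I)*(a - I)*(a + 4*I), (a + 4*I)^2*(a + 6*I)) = a + 4*I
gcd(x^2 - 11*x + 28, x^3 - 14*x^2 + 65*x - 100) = x - 4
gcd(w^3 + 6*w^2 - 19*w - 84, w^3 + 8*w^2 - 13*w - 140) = w^2 + 3*w - 28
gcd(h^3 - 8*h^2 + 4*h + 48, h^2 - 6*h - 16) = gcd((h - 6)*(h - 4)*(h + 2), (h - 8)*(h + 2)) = h + 2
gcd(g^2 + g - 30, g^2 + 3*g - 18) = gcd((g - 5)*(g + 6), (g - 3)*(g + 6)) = g + 6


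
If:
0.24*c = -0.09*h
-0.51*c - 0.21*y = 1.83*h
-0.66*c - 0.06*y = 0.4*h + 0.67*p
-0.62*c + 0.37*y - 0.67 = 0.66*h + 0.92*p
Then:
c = 0.07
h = -0.18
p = -0.08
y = 1.39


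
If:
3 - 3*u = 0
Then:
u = 1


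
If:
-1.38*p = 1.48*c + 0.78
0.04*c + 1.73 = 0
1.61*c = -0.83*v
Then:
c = -43.25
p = 45.82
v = 83.89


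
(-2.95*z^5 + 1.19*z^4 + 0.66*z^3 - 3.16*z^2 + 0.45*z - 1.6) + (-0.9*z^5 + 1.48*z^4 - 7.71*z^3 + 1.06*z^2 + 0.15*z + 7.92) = -3.85*z^5 + 2.67*z^4 - 7.05*z^3 - 2.1*z^2 + 0.6*z + 6.32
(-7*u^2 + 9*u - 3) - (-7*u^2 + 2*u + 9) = 7*u - 12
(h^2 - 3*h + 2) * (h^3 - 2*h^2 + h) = h^5 - 5*h^4 + 9*h^3 - 7*h^2 + 2*h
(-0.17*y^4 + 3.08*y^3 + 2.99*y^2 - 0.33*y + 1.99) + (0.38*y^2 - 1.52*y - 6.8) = -0.17*y^4 + 3.08*y^3 + 3.37*y^2 - 1.85*y - 4.81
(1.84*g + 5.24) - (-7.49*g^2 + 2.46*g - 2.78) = 7.49*g^2 - 0.62*g + 8.02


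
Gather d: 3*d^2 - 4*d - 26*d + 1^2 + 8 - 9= 3*d^2 - 30*d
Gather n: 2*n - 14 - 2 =2*n - 16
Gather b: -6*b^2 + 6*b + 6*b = -6*b^2 + 12*b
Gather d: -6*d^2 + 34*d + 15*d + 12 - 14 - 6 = -6*d^2 + 49*d - 8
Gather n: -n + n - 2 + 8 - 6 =0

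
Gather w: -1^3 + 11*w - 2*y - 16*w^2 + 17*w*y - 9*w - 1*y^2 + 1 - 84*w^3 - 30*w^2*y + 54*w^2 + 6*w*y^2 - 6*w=-84*w^3 + w^2*(38 - 30*y) + w*(6*y^2 + 17*y - 4) - y^2 - 2*y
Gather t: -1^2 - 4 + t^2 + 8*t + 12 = t^2 + 8*t + 7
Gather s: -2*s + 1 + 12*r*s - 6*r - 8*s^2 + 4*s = -6*r - 8*s^2 + s*(12*r + 2) + 1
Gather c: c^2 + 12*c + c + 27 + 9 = c^2 + 13*c + 36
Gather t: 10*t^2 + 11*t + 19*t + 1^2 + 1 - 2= 10*t^2 + 30*t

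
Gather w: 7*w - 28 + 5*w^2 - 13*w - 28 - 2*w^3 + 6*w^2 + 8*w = -2*w^3 + 11*w^2 + 2*w - 56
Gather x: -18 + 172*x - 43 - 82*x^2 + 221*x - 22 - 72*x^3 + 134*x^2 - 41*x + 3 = -72*x^3 + 52*x^2 + 352*x - 80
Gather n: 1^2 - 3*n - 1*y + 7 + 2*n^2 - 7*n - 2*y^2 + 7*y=2*n^2 - 10*n - 2*y^2 + 6*y + 8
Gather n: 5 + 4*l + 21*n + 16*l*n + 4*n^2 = 4*l + 4*n^2 + n*(16*l + 21) + 5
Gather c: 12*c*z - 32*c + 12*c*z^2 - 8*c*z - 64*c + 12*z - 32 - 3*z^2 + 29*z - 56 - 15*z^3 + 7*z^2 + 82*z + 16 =c*(12*z^2 + 4*z - 96) - 15*z^3 + 4*z^2 + 123*z - 72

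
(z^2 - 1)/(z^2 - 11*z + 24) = (z^2 - 1)/(z^2 - 11*z + 24)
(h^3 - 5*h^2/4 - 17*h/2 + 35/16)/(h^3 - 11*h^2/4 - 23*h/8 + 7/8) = (h + 5/2)/(h + 1)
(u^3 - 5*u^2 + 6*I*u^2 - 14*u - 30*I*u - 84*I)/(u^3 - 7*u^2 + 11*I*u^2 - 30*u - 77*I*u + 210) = (u + 2)/(u + 5*I)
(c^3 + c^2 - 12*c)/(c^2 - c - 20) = c*(c - 3)/(c - 5)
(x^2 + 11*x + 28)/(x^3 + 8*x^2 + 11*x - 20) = (x + 7)/(x^2 + 4*x - 5)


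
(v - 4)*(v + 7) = v^2 + 3*v - 28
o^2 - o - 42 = (o - 7)*(o + 6)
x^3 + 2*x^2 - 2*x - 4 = (x + 2)*(x - sqrt(2))*(x + sqrt(2))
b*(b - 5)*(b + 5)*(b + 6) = b^4 + 6*b^3 - 25*b^2 - 150*b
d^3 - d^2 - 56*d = d*(d - 8)*(d + 7)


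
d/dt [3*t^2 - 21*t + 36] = 6*t - 21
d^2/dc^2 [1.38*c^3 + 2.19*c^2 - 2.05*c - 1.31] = 8.28*c + 4.38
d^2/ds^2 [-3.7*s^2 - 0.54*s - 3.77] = -7.40000000000000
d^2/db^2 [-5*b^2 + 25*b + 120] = -10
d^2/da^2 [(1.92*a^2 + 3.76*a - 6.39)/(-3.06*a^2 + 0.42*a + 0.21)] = (-75.34944*a^3 + 351.597672*a^2 - 63.771624*a + 10.96074)/(28.652616*a^6 - 11.798136*a^5 - 4.279716*a^4 + 1.545264*a^3 + 0.293706*a^2 - 0.055566*a - 0.009261)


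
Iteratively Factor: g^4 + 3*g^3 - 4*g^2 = (g - 1)*(g^3 + 4*g^2) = g*(g - 1)*(g^2 + 4*g) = g^2*(g - 1)*(g + 4)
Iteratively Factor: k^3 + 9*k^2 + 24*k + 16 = (k + 4)*(k^2 + 5*k + 4) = (k + 4)^2*(k + 1)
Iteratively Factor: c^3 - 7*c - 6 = (c + 2)*(c^2 - 2*c - 3) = (c + 1)*(c + 2)*(c - 3)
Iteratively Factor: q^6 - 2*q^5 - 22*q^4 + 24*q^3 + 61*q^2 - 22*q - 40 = (q - 1)*(q^5 - q^4 - 23*q^3 + q^2 + 62*q + 40) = (q - 2)*(q - 1)*(q^4 + q^3 - 21*q^2 - 41*q - 20) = (q - 2)*(q - 1)*(q + 4)*(q^3 - 3*q^2 - 9*q - 5) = (q - 5)*(q - 2)*(q - 1)*(q + 4)*(q^2 + 2*q + 1) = (q - 5)*(q - 2)*(q - 1)*(q + 1)*(q + 4)*(q + 1)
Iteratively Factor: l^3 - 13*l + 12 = (l + 4)*(l^2 - 4*l + 3) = (l - 1)*(l + 4)*(l - 3)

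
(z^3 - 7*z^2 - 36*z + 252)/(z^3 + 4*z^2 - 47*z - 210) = (z - 6)/(z + 5)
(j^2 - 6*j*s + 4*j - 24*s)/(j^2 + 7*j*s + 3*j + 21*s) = (j^2 - 6*j*s + 4*j - 24*s)/(j^2 + 7*j*s + 3*j + 21*s)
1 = 1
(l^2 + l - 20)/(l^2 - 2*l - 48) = (-l^2 - l + 20)/(-l^2 + 2*l + 48)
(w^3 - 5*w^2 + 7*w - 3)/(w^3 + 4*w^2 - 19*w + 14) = (w^2 - 4*w + 3)/(w^2 + 5*w - 14)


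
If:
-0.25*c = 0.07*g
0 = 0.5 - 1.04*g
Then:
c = -0.13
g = 0.48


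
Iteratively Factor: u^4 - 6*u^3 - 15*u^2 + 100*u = (u - 5)*(u^3 - u^2 - 20*u) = u*(u - 5)*(u^2 - u - 20) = u*(u - 5)*(u + 4)*(u - 5)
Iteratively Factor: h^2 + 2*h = (h)*(h + 2)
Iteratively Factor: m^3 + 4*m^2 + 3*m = (m + 3)*(m^2 + m) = (m + 1)*(m + 3)*(m)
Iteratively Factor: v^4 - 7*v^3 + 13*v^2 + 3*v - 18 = (v - 2)*(v^3 - 5*v^2 + 3*v + 9) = (v - 3)*(v - 2)*(v^2 - 2*v - 3) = (v - 3)^2*(v - 2)*(v + 1)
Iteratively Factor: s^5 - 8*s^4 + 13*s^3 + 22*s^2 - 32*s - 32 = (s - 2)*(s^4 - 6*s^3 + s^2 + 24*s + 16) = (s - 2)*(s + 1)*(s^3 - 7*s^2 + 8*s + 16) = (s - 4)*(s - 2)*(s + 1)*(s^2 - 3*s - 4) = (s - 4)^2*(s - 2)*(s + 1)*(s + 1)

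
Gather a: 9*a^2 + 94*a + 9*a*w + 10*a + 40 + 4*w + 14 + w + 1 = 9*a^2 + a*(9*w + 104) + 5*w + 55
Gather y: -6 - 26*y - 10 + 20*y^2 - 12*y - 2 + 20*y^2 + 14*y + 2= 40*y^2 - 24*y - 16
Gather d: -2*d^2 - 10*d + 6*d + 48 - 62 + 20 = -2*d^2 - 4*d + 6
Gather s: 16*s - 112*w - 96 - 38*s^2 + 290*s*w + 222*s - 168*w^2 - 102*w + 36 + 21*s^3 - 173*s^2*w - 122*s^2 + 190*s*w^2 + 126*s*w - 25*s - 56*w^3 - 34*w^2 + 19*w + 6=21*s^3 + s^2*(-173*w - 160) + s*(190*w^2 + 416*w + 213) - 56*w^3 - 202*w^2 - 195*w - 54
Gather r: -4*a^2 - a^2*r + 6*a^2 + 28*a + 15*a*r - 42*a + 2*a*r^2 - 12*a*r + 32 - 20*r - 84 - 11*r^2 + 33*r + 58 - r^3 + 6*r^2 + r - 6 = 2*a^2 - 14*a - r^3 + r^2*(2*a - 5) + r*(-a^2 + 3*a + 14)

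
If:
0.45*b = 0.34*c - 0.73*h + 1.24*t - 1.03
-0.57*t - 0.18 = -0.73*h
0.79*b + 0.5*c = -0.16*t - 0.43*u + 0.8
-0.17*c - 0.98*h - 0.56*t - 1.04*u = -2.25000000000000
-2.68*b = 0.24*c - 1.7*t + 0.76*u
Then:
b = -5.02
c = 5.31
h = -3.08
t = -4.26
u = 6.49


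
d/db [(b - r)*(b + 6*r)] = 2*b + 5*r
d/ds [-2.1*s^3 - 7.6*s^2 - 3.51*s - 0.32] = -6.3*s^2 - 15.2*s - 3.51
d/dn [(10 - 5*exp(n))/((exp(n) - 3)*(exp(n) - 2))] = 5*exp(n)/(exp(n) - 3)^2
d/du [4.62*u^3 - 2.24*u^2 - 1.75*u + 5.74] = 13.86*u^2 - 4.48*u - 1.75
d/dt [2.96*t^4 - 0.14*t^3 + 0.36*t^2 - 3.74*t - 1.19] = 11.84*t^3 - 0.42*t^2 + 0.72*t - 3.74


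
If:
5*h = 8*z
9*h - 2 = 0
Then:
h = 2/9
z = 5/36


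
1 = 1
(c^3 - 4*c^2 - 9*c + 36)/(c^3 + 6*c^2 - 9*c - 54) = (c - 4)/(c + 6)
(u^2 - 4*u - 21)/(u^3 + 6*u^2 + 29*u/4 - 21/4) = 4*(u - 7)/(4*u^2 + 12*u - 7)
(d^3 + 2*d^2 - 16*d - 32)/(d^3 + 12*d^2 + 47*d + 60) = (d^2 - 2*d - 8)/(d^2 + 8*d + 15)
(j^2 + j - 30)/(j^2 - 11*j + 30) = (j + 6)/(j - 6)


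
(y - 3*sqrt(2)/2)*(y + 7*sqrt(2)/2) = y^2 + 2*sqrt(2)*y - 21/2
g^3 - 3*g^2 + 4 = (g - 2)^2*(g + 1)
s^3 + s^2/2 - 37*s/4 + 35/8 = (s - 5/2)*(s - 1/2)*(s + 7/2)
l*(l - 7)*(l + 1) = l^3 - 6*l^2 - 7*l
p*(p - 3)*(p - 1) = p^3 - 4*p^2 + 3*p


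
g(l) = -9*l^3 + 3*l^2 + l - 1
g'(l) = -27*l^2 + 6*l + 1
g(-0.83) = 5.38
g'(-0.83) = -22.58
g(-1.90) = 69.66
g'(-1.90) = -107.87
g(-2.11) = 94.79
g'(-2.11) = -131.87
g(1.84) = -45.07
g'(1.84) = -79.37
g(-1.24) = 19.53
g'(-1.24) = -47.96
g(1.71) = -35.52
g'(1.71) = -67.69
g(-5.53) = 1607.22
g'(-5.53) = -857.86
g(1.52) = -24.16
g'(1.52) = -52.26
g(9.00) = -6310.00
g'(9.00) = -2132.00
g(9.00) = -6310.00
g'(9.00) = -2132.00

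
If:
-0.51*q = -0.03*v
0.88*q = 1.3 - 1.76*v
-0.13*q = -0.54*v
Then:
No Solution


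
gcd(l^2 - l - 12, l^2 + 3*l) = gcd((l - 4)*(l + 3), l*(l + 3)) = l + 3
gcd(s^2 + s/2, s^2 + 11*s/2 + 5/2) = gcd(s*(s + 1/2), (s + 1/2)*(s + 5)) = s + 1/2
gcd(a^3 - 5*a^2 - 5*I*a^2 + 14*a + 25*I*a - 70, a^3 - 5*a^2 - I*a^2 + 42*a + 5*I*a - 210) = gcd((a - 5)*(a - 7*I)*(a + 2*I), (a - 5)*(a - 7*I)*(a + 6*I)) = a^2 + a*(-5 - 7*I) + 35*I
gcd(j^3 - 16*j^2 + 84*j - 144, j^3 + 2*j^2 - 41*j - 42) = j - 6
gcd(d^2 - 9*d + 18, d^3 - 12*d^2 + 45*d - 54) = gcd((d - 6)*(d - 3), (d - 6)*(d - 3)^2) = d^2 - 9*d + 18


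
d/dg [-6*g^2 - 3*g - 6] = -12*g - 3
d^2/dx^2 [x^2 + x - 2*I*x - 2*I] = 2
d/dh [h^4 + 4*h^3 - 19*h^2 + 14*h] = 4*h^3 + 12*h^2 - 38*h + 14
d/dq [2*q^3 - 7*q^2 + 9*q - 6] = 6*q^2 - 14*q + 9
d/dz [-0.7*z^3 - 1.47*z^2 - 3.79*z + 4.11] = -2.1*z^2 - 2.94*z - 3.79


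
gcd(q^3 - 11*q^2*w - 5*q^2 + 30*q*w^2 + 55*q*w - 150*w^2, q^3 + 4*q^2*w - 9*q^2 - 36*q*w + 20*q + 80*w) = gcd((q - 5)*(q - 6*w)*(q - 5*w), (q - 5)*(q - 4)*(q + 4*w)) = q - 5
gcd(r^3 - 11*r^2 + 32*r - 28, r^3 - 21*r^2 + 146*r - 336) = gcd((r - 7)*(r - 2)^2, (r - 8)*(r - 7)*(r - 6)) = r - 7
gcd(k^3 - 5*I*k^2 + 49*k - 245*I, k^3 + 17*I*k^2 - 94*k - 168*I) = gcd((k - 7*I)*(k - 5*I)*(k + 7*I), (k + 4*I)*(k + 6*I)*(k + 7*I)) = k + 7*I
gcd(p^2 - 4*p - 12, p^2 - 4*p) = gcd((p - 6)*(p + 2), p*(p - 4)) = 1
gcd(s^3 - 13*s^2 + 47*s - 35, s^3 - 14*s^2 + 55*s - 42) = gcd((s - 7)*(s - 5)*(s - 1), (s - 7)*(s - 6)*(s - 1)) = s^2 - 8*s + 7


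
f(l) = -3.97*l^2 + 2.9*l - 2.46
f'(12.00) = -92.38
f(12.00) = -539.34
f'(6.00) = -44.74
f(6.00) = -127.98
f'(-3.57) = 31.25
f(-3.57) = -63.41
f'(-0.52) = 7.03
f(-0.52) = -5.04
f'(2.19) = -14.49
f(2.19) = -15.15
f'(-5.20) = 44.19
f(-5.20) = -124.89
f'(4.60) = -33.62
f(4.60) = -73.13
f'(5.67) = -42.12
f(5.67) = -113.65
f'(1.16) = -6.31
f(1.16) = -4.44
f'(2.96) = -20.60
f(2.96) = -28.66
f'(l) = 2.9 - 7.94*l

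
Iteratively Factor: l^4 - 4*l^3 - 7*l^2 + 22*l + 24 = (l - 3)*(l^3 - l^2 - 10*l - 8) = (l - 4)*(l - 3)*(l^2 + 3*l + 2) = (l - 4)*(l - 3)*(l + 2)*(l + 1)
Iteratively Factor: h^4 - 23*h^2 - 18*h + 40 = (h + 2)*(h^3 - 2*h^2 - 19*h + 20) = (h - 1)*(h + 2)*(h^2 - h - 20) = (h - 1)*(h + 2)*(h + 4)*(h - 5)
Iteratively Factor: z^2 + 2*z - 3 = (z + 3)*(z - 1)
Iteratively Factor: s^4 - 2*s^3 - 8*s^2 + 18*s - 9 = (s - 3)*(s^3 + s^2 - 5*s + 3) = (s - 3)*(s - 1)*(s^2 + 2*s - 3) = (s - 3)*(s - 1)^2*(s + 3)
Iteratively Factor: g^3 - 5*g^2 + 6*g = (g)*(g^2 - 5*g + 6) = g*(g - 3)*(g - 2)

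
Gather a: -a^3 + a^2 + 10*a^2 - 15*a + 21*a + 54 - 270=-a^3 + 11*a^2 + 6*a - 216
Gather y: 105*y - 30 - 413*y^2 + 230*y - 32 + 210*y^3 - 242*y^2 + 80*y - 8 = 210*y^3 - 655*y^2 + 415*y - 70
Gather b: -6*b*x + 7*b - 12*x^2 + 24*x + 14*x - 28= b*(7 - 6*x) - 12*x^2 + 38*x - 28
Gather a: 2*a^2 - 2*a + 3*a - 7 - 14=2*a^2 + a - 21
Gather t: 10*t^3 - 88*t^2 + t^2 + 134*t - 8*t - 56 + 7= 10*t^3 - 87*t^2 + 126*t - 49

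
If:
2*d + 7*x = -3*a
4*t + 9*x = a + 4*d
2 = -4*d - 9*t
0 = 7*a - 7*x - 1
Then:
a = 319/2324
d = -433/2324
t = -81/581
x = -13/2324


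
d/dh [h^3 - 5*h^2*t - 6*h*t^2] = 3*h^2 - 10*h*t - 6*t^2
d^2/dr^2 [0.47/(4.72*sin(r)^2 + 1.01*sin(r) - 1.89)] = (-41.883392*sin(r)^4 - 6.721752*sin(r)^3 + 45.574537*sin(r)^2 + 12.546321*sin(r) + 9.344446)/(4.72*sin(r)^2 + 1.01*sin(r) - 1.89)^3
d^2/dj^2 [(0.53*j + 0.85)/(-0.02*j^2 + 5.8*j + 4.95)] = ((0.04*j - 5.8)*(0.08*j - 11.6)*(0.53*j + 0.85) + (0.0636*j - 6.114)*(-0.02*j^2 + 5.8*j + 4.95))/(-0.02*j^2 + 5.8*j + 4.95)^3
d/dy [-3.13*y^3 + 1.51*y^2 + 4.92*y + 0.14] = -9.39*y^2 + 3.02*y + 4.92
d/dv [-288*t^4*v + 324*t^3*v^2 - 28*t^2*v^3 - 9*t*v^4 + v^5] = -288*t^4 + 648*t^3*v - 84*t^2*v^2 - 36*t*v^3 + 5*v^4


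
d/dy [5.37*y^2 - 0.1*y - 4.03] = 10.74*y - 0.1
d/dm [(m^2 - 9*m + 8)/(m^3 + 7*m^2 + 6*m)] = (-m^4 + 18*m^3 + 45*m^2 - 112*m - 48)/(m^2*(m^4 + 14*m^3 + 61*m^2 + 84*m + 36))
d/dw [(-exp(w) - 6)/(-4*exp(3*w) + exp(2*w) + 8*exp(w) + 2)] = (-8*exp(3*w) - 71*exp(2*w) + 12*exp(w) + 46)*exp(w)/(16*exp(6*w) - 8*exp(5*w) - 63*exp(4*w) + 68*exp(2*w) + 32*exp(w) + 4)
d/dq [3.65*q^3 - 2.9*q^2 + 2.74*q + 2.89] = 10.95*q^2 - 5.8*q + 2.74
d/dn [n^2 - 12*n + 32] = 2*n - 12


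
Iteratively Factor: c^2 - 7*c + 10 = (c - 2)*(c - 5)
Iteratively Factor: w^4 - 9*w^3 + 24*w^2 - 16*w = (w)*(w^3 - 9*w^2 + 24*w - 16) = w*(w - 4)*(w^2 - 5*w + 4) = w*(w - 4)^2*(w - 1)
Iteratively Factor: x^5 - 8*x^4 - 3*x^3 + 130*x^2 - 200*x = (x)*(x^4 - 8*x^3 - 3*x^2 + 130*x - 200) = x*(x - 2)*(x^3 - 6*x^2 - 15*x + 100) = x*(x - 2)*(x + 4)*(x^2 - 10*x + 25) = x*(x - 5)*(x - 2)*(x + 4)*(x - 5)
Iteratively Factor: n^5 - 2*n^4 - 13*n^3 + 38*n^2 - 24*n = (n + 4)*(n^4 - 6*n^3 + 11*n^2 - 6*n) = (n - 1)*(n + 4)*(n^3 - 5*n^2 + 6*n) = (n - 2)*(n - 1)*(n + 4)*(n^2 - 3*n) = n*(n - 2)*(n - 1)*(n + 4)*(n - 3)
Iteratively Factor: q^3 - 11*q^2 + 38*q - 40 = (q - 2)*(q^2 - 9*q + 20) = (q - 5)*(q - 2)*(q - 4)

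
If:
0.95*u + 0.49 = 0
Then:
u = -0.52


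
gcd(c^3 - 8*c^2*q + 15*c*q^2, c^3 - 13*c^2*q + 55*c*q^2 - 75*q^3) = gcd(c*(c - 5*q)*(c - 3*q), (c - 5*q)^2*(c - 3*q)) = c^2 - 8*c*q + 15*q^2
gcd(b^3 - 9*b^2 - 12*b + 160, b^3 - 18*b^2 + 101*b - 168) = b - 8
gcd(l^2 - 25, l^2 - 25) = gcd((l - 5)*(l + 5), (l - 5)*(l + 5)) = l^2 - 25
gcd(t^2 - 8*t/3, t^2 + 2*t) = t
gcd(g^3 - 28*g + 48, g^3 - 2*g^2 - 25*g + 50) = g - 2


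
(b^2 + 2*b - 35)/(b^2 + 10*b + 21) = (b - 5)/(b + 3)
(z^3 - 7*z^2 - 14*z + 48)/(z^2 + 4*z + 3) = (z^2 - 10*z + 16)/(z + 1)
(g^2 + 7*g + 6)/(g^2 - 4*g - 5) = (g + 6)/(g - 5)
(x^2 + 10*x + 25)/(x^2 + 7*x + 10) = (x + 5)/(x + 2)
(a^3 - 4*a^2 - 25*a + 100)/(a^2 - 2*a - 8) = (a^2 - 25)/(a + 2)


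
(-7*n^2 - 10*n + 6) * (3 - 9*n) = 63*n^3 + 69*n^2 - 84*n + 18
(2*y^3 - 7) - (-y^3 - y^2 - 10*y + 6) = 3*y^3 + y^2 + 10*y - 13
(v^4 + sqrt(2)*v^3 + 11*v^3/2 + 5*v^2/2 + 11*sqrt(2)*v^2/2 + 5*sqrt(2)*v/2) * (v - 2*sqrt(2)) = v^5 - sqrt(2)*v^4 + 11*v^4/2 - 11*sqrt(2)*v^3/2 - 3*v^3/2 - 22*v^2 - 5*sqrt(2)*v^2/2 - 10*v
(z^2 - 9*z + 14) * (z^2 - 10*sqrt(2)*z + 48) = z^4 - 10*sqrt(2)*z^3 - 9*z^3 + 62*z^2 + 90*sqrt(2)*z^2 - 432*z - 140*sqrt(2)*z + 672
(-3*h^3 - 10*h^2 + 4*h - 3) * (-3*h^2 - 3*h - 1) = 9*h^5 + 39*h^4 + 21*h^3 + 7*h^2 + 5*h + 3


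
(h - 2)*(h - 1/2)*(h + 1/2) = h^3 - 2*h^2 - h/4 + 1/2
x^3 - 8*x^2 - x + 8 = (x - 8)*(x - 1)*(x + 1)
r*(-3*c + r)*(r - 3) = -3*c*r^2 + 9*c*r + r^3 - 3*r^2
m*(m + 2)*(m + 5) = m^3 + 7*m^2 + 10*m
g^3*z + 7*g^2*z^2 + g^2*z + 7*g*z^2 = g*(g + 7*z)*(g*z + z)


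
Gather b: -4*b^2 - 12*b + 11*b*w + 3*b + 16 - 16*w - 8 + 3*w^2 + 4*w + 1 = -4*b^2 + b*(11*w - 9) + 3*w^2 - 12*w + 9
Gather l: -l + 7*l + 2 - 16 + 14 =6*l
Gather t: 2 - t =2 - t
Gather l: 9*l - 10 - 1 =9*l - 11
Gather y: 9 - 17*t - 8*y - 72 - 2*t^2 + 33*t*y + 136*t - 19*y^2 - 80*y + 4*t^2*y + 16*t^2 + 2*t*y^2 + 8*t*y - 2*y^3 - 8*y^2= 14*t^2 + 119*t - 2*y^3 + y^2*(2*t - 27) + y*(4*t^2 + 41*t - 88) - 63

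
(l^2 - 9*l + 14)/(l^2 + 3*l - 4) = (l^2 - 9*l + 14)/(l^2 + 3*l - 4)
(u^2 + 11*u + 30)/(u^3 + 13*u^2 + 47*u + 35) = (u + 6)/(u^2 + 8*u + 7)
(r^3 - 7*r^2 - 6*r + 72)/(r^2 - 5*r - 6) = (r^2 - r - 12)/(r + 1)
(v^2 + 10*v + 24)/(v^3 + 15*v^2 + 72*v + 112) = (v + 6)/(v^2 + 11*v + 28)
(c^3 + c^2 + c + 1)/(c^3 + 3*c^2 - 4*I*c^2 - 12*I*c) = (c^3 + c^2 + c + 1)/(c*(c^2 + c*(3 - 4*I) - 12*I))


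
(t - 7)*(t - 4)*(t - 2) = t^3 - 13*t^2 + 50*t - 56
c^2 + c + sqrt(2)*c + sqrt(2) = (c + 1)*(c + sqrt(2))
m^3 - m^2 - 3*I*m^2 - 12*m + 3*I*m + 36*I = (m - 4)*(m + 3)*(m - 3*I)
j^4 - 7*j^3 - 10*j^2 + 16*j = j*(j - 8)*(j - 1)*(j + 2)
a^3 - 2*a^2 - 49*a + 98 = (a - 7)*(a - 2)*(a + 7)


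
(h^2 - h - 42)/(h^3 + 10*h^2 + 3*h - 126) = (h - 7)/(h^2 + 4*h - 21)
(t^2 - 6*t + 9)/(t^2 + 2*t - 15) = (t - 3)/(t + 5)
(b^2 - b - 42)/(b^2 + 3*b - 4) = (b^2 - b - 42)/(b^2 + 3*b - 4)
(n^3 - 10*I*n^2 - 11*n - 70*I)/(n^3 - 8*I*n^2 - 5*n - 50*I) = (n - 7*I)/(n - 5*I)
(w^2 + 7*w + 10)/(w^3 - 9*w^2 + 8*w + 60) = (w + 5)/(w^2 - 11*w + 30)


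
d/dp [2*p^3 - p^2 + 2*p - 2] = 6*p^2 - 2*p + 2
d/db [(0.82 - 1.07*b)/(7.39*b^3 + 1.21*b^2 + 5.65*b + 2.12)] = (15.8146*b^3 - 16.8847*b^2 - 1.9844*b - 6.9014)/(54.6121*b^6 + 17.8838*b^5 + 84.9711*b^4 + 45.0066*b^3 + 37.0529*b^2 + 23.956*b + 4.4944)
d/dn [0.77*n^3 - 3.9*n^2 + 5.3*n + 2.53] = 2.31*n^2 - 7.8*n + 5.3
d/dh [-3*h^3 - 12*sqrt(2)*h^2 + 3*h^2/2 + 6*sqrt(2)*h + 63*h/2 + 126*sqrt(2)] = -9*h^2 - 24*sqrt(2)*h + 3*h + 6*sqrt(2) + 63/2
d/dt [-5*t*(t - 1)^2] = 5*(1 - 3*t)*(t - 1)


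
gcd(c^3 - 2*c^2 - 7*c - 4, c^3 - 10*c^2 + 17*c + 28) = c^2 - 3*c - 4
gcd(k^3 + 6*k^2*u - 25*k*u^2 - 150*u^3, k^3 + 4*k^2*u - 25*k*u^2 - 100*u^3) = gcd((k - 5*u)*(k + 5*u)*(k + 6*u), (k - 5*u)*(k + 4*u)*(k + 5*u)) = -k^2 + 25*u^2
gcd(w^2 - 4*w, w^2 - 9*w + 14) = 1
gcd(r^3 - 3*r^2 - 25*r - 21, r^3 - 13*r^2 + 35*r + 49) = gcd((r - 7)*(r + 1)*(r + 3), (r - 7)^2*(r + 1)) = r^2 - 6*r - 7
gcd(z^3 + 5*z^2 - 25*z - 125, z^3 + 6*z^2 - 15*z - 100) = z^2 + 10*z + 25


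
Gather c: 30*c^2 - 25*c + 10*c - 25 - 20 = 30*c^2 - 15*c - 45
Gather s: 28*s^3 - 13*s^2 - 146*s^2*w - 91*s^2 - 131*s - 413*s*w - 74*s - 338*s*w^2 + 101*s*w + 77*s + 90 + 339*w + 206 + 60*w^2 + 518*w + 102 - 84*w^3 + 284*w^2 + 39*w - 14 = 28*s^3 + s^2*(-146*w - 104) + s*(-338*w^2 - 312*w - 128) - 84*w^3 + 344*w^2 + 896*w + 384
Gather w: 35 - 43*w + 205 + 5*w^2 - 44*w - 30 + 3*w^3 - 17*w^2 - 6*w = 3*w^3 - 12*w^2 - 93*w + 210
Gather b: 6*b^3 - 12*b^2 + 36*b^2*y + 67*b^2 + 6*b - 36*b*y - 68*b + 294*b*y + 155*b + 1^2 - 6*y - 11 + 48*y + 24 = 6*b^3 + b^2*(36*y + 55) + b*(258*y + 93) + 42*y + 14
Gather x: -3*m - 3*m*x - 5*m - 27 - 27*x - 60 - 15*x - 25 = -8*m + x*(-3*m - 42) - 112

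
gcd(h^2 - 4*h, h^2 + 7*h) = h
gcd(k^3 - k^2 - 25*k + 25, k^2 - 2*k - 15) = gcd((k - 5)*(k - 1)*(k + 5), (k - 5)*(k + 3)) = k - 5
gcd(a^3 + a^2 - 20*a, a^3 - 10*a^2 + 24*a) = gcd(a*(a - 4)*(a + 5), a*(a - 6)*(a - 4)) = a^2 - 4*a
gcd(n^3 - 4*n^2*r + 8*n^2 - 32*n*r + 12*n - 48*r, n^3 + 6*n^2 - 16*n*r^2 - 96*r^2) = -n^2 + 4*n*r - 6*n + 24*r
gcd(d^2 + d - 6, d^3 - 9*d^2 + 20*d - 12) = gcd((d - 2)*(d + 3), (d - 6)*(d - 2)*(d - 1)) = d - 2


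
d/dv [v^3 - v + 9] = 3*v^2 - 1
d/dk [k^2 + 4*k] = 2*k + 4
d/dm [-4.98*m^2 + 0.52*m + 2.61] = 0.52 - 9.96*m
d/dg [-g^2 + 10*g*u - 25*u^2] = -2*g + 10*u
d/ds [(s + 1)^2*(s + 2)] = (s + 1)*(3*s + 5)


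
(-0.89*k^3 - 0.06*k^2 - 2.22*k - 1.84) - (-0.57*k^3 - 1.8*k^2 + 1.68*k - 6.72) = -0.32*k^3 + 1.74*k^2 - 3.9*k + 4.88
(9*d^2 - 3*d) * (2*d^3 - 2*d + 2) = 18*d^5 - 6*d^4 - 18*d^3 + 24*d^2 - 6*d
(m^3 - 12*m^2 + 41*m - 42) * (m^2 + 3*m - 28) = m^5 - 9*m^4 - 23*m^3 + 417*m^2 - 1274*m + 1176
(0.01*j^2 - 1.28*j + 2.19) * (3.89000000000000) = 0.0389*j^2 - 4.9792*j + 8.5191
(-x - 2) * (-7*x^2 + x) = 7*x^3 + 13*x^2 - 2*x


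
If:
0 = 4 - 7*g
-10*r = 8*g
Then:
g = 4/7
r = -16/35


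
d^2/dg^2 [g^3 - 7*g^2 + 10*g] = 6*g - 14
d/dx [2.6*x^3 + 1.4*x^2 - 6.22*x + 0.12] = 7.8*x^2 + 2.8*x - 6.22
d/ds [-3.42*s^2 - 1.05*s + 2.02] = -6.84*s - 1.05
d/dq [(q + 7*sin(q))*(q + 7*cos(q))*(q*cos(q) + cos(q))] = -(q + 1)*(q + 7*sin(q))*(7*sin(q) - 1)*cos(q) + (q + 1)*(q + 7*cos(q))*(7*cos(q) + 1)*cos(q) - (q + 7*sin(q))*(q + 7*cos(q))*(q*sin(q) - sqrt(2)*cos(q + pi/4))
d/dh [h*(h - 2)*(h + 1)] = 3*h^2 - 2*h - 2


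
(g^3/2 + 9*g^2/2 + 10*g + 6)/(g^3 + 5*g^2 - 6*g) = (g^2 + 3*g + 2)/(2*g*(g - 1))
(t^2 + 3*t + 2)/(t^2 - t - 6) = (t + 1)/(t - 3)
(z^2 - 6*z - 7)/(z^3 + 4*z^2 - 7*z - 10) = (z - 7)/(z^2 + 3*z - 10)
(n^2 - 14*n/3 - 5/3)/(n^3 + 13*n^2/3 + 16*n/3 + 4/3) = (n - 5)/(n^2 + 4*n + 4)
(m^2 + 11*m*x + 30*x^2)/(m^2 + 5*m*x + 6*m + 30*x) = (m + 6*x)/(m + 6)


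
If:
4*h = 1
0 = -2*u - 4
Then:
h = 1/4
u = -2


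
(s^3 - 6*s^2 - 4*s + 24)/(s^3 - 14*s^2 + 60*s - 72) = (s + 2)/(s - 6)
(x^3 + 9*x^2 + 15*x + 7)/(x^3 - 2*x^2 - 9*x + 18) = (x^3 + 9*x^2 + 15*x + 7)/(x^3 - 2*x^2 - 9*x + 18)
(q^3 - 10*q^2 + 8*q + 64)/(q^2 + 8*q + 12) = (q^2 - 12*q + 32)/(q + 6)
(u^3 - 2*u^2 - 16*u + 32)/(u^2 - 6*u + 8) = u + 4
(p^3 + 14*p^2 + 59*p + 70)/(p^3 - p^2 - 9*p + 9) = (p^3 + 14*p^2 + 59*p + 70)/(p^3 - p^2 - 9*p + 9)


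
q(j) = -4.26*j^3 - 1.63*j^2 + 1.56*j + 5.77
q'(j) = -12.78*j^2 - 3.26*j + 1.56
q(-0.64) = 5.22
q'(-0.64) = -1.59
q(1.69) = -16.81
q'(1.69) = -40.45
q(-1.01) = 6.92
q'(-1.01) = -8.18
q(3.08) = -129.36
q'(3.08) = -129.72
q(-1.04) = 7.18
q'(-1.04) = -8.87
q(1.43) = -7.79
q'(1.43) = -29.24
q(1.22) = -2.49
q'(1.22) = -21.44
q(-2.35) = 48.39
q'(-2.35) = -61.36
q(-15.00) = 13993.12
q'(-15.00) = -2825.04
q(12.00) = -7571.51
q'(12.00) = -1877.88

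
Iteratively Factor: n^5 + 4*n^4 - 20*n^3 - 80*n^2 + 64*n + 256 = (n + 4)*(n^4 - 20*n^2 + 64) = (n - 2)*(n + 4)*(n^3 + 2*n^2 - 16*n - 32) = (n - 2)*(n + 4)^2*(n^2 - 2*n - 8) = (n - 4)*(n - 2)*(n + 4)^2*(n + 2)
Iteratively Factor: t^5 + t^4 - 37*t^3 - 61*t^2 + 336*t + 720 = (t + 3)*(t^4 - 2*t^3 - 31*t^2 + 32*t + 240) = (t + 3)^2*(t^3 - 5*t^2 - 16*t + 80) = (t + 3)^2*(t + 4)*(t^2 - 9*t + 20) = (t - 5)*(t + 3)^2*(t + 4)*(t - 4)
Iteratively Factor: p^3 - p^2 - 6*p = (p)*(p^2 - p - 6) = p*(p - 3)*(p + 2)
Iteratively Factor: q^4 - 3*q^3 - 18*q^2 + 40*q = (q + 4)*(q^3 - 7*q^2 + 10*q) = q*(q + 4)*(q^2 - 7*q + 10) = q*(q - 5)*(q + 4)*(q - 2)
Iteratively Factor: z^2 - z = (z - 1)*(z)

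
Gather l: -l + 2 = 2 - l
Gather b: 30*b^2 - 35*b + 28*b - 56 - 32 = 30*b^2 - 7*b - 88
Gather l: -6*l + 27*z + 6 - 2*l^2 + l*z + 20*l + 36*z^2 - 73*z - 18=-2*l^2 + l*(z + 14) + 36*z^2 - 46*z - 12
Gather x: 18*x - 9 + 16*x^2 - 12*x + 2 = 16*x^2 + 6*x - 7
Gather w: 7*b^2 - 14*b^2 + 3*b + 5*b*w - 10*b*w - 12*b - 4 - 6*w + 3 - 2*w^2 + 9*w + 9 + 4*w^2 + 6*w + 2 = -7*b^2 - 9*b + 2*w^2 + w*(9 - 5*b) + 10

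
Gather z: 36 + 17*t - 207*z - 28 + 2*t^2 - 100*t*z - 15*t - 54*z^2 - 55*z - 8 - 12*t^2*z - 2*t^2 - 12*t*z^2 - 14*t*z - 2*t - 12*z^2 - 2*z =z^2*(-12*t - 66) + z*(-12*t^2 - 114*t - 264)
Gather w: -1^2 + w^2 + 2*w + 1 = w^2 + 2*w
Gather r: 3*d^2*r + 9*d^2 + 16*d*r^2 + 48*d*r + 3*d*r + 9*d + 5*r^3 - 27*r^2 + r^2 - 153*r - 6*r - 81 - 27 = 9*d^2 + 9*d + 5*r^3 + r^2*(16*d - 26) + r*(3*d^2 + 51*d - 159) - 108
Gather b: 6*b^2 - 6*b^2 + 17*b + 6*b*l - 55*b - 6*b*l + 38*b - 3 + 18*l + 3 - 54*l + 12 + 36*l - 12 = 0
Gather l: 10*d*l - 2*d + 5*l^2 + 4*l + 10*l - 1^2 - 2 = -2*d + 5*l^2 + l*(10*d + 14) - 3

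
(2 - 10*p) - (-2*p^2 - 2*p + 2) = 2*p^2 - 8*p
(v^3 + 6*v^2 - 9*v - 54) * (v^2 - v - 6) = v^5 + 5*v^4 - 21*v^3 - 81*v^2 + 108*v + 324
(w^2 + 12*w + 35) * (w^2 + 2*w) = w^4 + 14*w^3 + 59*w^2 + 70*w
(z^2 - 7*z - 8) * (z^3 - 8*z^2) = z^5 - 15*z^4 + 48*z^3 + 64*z^2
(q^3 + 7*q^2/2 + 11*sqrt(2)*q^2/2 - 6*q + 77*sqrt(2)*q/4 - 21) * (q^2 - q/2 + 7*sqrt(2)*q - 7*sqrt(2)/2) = q^5 + 3*q^4 + 25*sqrt(2)*q^4/2 + 75*sqrt(2)*q^3/2 + 277*q^3/4 - 511*sqrt(2)*q^2/8 + 213*q^2 - 126*sqrt(2)*q - 497*q/4 + 147*sqrt(2)/2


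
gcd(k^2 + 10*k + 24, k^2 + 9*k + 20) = k + 4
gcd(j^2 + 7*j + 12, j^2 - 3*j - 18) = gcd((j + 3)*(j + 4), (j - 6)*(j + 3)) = j + 3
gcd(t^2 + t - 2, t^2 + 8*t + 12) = t + 2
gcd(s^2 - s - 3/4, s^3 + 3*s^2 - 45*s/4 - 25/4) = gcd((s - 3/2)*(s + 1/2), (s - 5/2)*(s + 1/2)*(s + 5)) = s + 1/2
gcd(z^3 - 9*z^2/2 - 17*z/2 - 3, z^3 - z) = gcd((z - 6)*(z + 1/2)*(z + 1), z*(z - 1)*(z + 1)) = z + 1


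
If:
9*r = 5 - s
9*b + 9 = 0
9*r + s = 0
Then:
No Solution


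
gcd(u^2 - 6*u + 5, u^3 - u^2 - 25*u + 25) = u^2 - 6*u + 5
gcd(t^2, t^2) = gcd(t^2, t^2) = t^2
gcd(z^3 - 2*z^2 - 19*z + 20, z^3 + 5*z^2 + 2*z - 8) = z^2 + 3*z - 4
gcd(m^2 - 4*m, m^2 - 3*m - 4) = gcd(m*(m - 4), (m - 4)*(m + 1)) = m - 4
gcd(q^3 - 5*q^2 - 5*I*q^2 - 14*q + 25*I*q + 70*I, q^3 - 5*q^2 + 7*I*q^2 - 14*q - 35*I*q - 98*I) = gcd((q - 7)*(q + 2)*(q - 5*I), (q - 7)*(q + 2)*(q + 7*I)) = q^2 - 5*q - 14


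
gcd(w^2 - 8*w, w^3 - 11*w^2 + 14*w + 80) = w - 8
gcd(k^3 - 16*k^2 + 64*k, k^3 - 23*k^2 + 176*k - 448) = k^2 - 16*k + 64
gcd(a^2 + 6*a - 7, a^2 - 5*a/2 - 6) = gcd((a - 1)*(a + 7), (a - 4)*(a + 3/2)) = 1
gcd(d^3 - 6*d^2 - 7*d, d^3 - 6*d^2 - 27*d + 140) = d - 7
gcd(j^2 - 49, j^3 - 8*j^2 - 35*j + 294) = j - 7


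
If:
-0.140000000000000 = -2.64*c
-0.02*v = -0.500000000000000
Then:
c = 0.05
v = 25.00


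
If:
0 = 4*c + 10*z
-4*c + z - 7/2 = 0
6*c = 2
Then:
No Solution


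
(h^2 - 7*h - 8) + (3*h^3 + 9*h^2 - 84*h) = 3*h^3 + 10*h^2 - 91*h - 8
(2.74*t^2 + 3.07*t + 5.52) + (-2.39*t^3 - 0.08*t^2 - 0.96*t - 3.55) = -2.39*t^3 + 2.66*t^2 + 2.11*t + 1.97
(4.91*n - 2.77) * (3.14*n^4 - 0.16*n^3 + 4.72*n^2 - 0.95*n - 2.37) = 15.4174*n^5 - 9.4834*n^4 + 23.6184*n^3 - 17.7389*n^2 - 9.0052*n + 6.5649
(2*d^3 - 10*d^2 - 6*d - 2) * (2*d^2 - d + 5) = 4*d^5 - 22*d^4 + 8*d^3 - 48*d^2 - 28*d - 10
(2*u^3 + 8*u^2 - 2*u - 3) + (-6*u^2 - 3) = 2*u^3 + 2*u^2 - 2*u - 6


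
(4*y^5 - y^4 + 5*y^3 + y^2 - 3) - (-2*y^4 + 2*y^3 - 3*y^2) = 4*y^5 + y^4 + 3*y^3 + 4*y^2 - 3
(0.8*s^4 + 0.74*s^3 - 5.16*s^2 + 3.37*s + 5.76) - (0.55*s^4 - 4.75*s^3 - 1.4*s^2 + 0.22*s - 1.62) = 0.25*s^4 + 5.49*s^3 - 3.76*s^2 + 3.15*s + 7.38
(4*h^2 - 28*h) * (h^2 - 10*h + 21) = 4*h^4 - 68*h^3 + 364*h^2 - 588*h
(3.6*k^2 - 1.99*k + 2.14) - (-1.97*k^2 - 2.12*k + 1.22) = 5.57*k^2 + 0.13*k + 0.92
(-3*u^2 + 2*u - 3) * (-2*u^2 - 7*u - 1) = 6*u^4 + 17*u^3 - 5*u^2 + 19*u + 3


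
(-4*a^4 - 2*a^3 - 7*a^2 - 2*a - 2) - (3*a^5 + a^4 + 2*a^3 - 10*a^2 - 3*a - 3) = -3*a^5 - 5*a^4 - 4*a^3 + 3*a^2 + a + 1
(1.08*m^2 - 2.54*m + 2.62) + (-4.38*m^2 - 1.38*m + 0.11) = -3.3*m^2 - 3.92*m + 2.73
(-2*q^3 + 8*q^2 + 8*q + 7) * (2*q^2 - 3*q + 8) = -4*q^5 + 22*q^4 - 24*q^3 + 54*q^2 + 43*q + 56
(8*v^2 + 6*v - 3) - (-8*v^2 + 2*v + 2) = 16*v^2 + 4*v - 5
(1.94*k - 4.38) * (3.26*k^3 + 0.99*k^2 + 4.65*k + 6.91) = 6.3244*k^4 - 12.3582*k^3 + 4.6848*k^2 - 6.9616*k - 30.2658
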